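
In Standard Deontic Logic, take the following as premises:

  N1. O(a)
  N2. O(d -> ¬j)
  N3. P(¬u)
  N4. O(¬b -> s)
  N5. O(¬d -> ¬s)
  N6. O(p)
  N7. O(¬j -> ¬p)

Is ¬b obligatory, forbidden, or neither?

Forbidden

From premise 6 we have O(p).
Premise 7, O(¬j -> ¬p), contraposes to O(p -> j); with O(p) we get O(j).
Premise 2, O(d -> ¬j), contraposes to O(j -> ¬d); with O(j) we get O(¬d).
Premise 5 is O(¬d -> ¬s); since O(¬d), deontic closure gives O(¬s).
Premise 4 is O(¬b -> s); contrapositively O(¬s -> b). Since O(¬s) holds, K gives O(b).
Premises 1, 3 do not contribute to this derivation.
Thus O(b), which is F(¬b): ¬b is forbidden.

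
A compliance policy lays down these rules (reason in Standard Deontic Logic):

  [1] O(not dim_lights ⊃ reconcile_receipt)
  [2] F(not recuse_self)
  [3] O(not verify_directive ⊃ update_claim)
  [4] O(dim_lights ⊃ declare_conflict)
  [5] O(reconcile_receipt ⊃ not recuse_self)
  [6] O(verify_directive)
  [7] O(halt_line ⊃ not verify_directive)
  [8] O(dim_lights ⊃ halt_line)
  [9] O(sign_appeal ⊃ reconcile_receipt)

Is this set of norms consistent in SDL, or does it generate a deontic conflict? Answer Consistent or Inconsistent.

Inconsistent

Premise 6 gives O(verify_directive).
Premise 7, O(halt_line ⊃ not verify_directive), contraposes to O(verify_directive ⊃ not halt_line); with O(verify_directive) we get O(not halt_line).
The contrapositive of premise 8 (O(dim_lights ⊃ halt_line)) is O(not halt_line ⊃ not dim_lights), and O(not halt_line) is already established, so O(not dim_lights).
Applying K to premise 1 (O(not dim_lights ⊃ reconcile_receipt)) and O(not dim_lights) yields O(reconcile_receipt).
From O(reconcile_receipt) and premise 5, O(reconcile_receipt ⊃ not recuse_self), we obtain O(not recuse_self).
But premise 2, F(not recuse_self), means O(recuse_self).
We now have both O(not recuse_self) and O(recuse_self) — recuse_self is simultaneously obligatory and forbidden, violating the D-axiom.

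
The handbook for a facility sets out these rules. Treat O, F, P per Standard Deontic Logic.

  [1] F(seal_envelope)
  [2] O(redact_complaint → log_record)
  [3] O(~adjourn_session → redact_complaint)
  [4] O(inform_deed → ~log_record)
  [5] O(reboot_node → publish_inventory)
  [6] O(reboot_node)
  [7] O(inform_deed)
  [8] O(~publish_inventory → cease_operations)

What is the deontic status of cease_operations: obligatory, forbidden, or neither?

Premise 8 is O(~publish_inventory → cease_operations), but O(~publish_inventory) is not derivable from the premises, so it does not yield O(cease_operations).
No premise or chain of K-axiom applications forces O(cease_operations), and none forces O(~cease_operations). So cease_operations is neither obligatory nor forbidden under these norms.

Neither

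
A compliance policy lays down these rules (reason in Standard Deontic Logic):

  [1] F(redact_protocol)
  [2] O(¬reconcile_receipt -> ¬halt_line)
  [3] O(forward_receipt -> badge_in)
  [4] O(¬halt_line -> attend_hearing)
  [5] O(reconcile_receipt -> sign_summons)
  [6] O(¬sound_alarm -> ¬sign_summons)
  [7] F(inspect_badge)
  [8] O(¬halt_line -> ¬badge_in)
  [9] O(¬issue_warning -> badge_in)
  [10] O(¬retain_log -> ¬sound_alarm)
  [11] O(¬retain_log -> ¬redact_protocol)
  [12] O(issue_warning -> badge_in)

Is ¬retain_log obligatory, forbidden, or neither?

Premises 12 and 9 cover both cases: O(issue_warning -> badge_in) and O(¬issue_warning -> badge_in). Since issue_warning ∨ ¬issue_warning is a tautology, O(badge_in) follows.
The contrapositive of premise 8 (O(¬halt_line -> ¬badge_in)) is O(badge_in -> halt_line), and O(badge_in) is already established, so O(halt_line).
The contrapositive of premise 2 (O(¬reconcile_receipt -> ¬halt_line)) is O(halt_line -> reconcile_receipt), and O(halt_line) is already established, so O(reconcile_receipt).
Premise 5 is O(reconcile_receipt -> sign_summons); since O(reconcile_receipt), deontic closure gives O(sign_summons).
Premise 6, O(¬sound_alarm -> ¬sign_summons), contraposes to O(sign_summons -> sound_alarm); with O(sign_summons) we get O(sound_alarm).
The contrapositive of premise 10 (O(¬retain_log -> ¬sound_alarm)) is O(sound_alarm -> retain_log), and O(sound_alarm) is already established, so O(retain_log).
Premises 1, 3, 4, 7, 11 do not contribute to this derivation.
Thus O(retain_log), which is F(¬retain_log): ¬retain_log is forbidden.

Forbidden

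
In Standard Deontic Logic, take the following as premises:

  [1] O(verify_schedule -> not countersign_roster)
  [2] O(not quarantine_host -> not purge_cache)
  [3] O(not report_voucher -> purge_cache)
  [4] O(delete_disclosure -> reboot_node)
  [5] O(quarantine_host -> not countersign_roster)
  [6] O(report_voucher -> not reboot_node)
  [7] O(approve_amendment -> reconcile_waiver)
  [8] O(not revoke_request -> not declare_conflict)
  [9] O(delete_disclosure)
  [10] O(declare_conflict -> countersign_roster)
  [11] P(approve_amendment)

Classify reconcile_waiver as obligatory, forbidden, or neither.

Neither

Premise 7 is O(approve_amendment -> reconcile_waiver), but O(approve_amendment) is not derivable from the premises (the permission P(approve_amendment) asserts only not O(not approve_amendment), not O(approve_amendment)), so it does not yield O(reconcile_waiver).
No premise or chain of K-axiom applications forces O(reconcile_waiver), and none forces O(not reconcile_waiver). So reconcile_waiver is neither obligatory nor forbidden under these norms.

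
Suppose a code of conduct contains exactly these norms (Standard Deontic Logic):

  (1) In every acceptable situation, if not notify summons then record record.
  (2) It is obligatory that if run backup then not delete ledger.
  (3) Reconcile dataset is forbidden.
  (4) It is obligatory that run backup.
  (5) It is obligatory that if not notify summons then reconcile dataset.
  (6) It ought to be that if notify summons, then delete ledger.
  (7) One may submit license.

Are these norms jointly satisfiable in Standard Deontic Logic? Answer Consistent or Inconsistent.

Premise 3, F(reconcile_dataset), is equivalent to O(¬reconcile_dataset).
The contrapositive of premise 5 (O(¬notify_summons → reconcile_dataset)) is O(¬reconcile_dataset → notify_summons), and O(¬reconcile_dataset) is already established, so O(notify_summons).
Applying K to premise 6 (O(notify_summons → delete_ledger)) and O(notify_summons) yields O(delete_ledger).
Premise 2 is O(run_backup → ¬delete_ledger); contrapositively O(delete_ledger → ¬run_backup). Since O(delete_ledger) holds, K gives O(¬run_backup).
However, premise 4 gives O(run_backup).
We now have both O(¬run_backup) and O(run_backup) — run_backup is simultaneously obligatory and forbidden, violating the D-axiom.

Inconsistent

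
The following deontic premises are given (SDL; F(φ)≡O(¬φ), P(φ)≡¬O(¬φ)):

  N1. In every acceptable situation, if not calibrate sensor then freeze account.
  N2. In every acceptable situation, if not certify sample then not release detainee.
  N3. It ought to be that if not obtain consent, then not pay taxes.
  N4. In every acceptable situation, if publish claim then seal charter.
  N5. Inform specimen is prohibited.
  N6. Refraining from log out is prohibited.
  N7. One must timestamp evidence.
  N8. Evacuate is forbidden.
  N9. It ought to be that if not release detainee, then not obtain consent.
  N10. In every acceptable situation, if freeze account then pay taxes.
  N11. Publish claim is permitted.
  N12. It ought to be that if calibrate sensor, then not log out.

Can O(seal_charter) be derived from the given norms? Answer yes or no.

Premise 4 is O(publish_claim → seal_charter), but O(publish_claim) is not derivable from the premises (the permission P(publish_claim) asserts only ¬O(¬publish_claim), not O(publish_claim)), so it does not yield O(seal_charter).
No other premise forces O(seal_charter). An ideal world satisfying every premise can still have seal_charter false, so O(seal_charter) is not derivable.

No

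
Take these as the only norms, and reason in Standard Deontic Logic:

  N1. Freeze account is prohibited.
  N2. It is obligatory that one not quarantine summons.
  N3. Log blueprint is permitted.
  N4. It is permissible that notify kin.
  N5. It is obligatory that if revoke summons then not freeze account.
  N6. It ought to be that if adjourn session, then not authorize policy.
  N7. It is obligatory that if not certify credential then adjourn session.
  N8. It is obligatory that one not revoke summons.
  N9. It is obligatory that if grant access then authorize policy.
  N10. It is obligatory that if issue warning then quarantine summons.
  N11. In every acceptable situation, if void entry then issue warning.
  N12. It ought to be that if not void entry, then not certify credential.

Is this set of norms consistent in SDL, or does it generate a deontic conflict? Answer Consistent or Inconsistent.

Premise 5 is O(revoke_summons → ¬freeze_account); even if O(¬freeze_account) held, inferring O(revoke_summons) would be affirming the consequent — invalid.
So O(revoke_summons) is not derivable, and the apparent clash with O(¬revoke_summons) does not arise.
A world satisfying every obligation exists (e.g. adjourn_session=true, authorize_policy=false, certify_credential=false, freeze_account=false, grant_access=false, issue_warning=false, log_blueprint=false, notify_kin=false, quarantine_summons=false, revoke_summons=false, void_entry=false); no atom is both obligatory and forbidden, so the set is consistent.

Consistent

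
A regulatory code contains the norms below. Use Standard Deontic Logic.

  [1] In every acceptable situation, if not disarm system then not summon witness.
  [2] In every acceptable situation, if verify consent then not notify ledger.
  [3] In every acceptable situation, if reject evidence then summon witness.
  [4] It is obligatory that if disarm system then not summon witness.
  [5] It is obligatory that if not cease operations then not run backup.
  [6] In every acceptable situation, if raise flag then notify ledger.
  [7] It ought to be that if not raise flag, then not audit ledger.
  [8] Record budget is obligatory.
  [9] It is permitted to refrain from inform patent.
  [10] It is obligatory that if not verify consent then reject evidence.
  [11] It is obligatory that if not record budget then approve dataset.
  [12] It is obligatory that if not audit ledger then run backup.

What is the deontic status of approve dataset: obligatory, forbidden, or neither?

Premise 11 is O(¬record_budget → approve_dataset), but O(¬record_budget) is not derivable from the premises, so it does not yield O(approve_dataset).
No premise or chain of K-axiom applications forces O(approve_dataset), and none forces O(¬approve_dataset). So approve_dataset is neither obligatory nor forbidden under these norms.

Neither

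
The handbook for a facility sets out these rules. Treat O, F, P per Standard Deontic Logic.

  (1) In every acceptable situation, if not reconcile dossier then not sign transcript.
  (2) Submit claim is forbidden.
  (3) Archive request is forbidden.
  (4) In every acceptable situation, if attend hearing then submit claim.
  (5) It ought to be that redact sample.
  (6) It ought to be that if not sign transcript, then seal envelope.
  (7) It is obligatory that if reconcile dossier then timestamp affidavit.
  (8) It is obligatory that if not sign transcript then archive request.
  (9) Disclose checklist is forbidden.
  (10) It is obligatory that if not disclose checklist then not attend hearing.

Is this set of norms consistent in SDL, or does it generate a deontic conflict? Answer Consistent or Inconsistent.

Consistent

Premise 4 is O(attend_hearing → submit_claim), but O(attend_hearing) is not derivable from the premises, so it does not yield O(submit_claim).
So O(submit_claim) is not derivable, and the apparent clash with O(¬submit_claim) does not arise.
A world satisfying every obligation exists (e.g. archive_request=false, attend_hearing=false, disclose_checklist=false, reconcile_dossier=true, redact_sample=true, seal_envelope=false, sign_transcript=true, submit_claim=false, timestamp_affidavit=true); no atom is both obligatory and forbidden, so the set is consistent.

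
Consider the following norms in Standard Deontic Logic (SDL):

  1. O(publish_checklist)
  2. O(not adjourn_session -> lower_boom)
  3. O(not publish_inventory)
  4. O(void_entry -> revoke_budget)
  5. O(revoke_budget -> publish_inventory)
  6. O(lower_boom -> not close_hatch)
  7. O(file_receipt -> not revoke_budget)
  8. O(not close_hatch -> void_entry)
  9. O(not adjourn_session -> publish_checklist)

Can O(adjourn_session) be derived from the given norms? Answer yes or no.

Premise 3 states O(not publish_inventory) outright.
Premise 5, O(revoke_budget -> publish_inventory), contraposes to O(not publish_inventory -> not revoke_budget); with O(not publish_inventory) we get O(not revoke_budget).
The contrapositive of premise 4 (O(void_entry -> revoke_budget)) is O(not revoke_budget -> not void_entry), and O(not revoke_budget) is already established, so O(not void_entry).
The contrapositive of premise 8 (O(not close_hatch -> void_entry)) is O(not void_entry -> close_hatch), and O(not void_entry) is already established, so O(close_hatch).
The contrapositive of premise 6 (O(lower_boom -> not close_hatch)) is O(close_hatch -> not lower_boom), and O(close_hatch) is already established, so O(not lower_boom).
Premise 2 is O(not adjourn_session -> lower_boom); contrapositively O(not lower_boom -> adjourn_session). Since O(not lower_boom) holds, K gives O(adjourn_session).
Premises 1, 7, 9 do not contribute to this derivation.
So O(adjourn_session) follows.

Yes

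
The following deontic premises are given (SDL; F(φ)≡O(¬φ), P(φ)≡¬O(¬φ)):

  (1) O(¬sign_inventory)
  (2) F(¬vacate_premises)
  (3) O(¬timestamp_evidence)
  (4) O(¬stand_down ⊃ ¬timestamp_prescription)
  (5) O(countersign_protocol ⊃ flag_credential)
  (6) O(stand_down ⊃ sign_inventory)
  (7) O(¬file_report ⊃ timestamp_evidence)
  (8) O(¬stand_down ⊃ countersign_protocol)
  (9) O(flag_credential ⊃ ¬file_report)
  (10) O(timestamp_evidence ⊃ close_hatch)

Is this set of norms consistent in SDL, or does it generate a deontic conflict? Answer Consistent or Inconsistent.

Inconsistent

Premise 3 states O(¬timestamp_evidence) outright.
The contrapositive of premise 7 (O(¬file_report ⊃ timestamp_evidence)) is O(¬timestamp_evidence ⊃ file_report), and O(¬timestamp_evidence) is already established, so O(file_report).
The contrapositive of premise 9 (O(flag_credential ⊃ ¬file_report)) is O(file_report ⊃ ¬flag_credential), and O(file_report) is already established, so O(¬flag_credential).
Premise 5 is O(countersign_protocol ⊃ flag_credential); contrapositively O(¬flag_credential ⊃ ¬countersign_protocol). Since O(¬flag_credential) holds, K gives O(¬countersign_protocol).
Premise 8, O(¬stand_down ⊃ countersign_protocol), contraposes to O(¬countersign_protocol ⊃ stand_down); with O(¬countersign_protocol) we get O(stand_down).
With premise 6, O(stand_down ⊃ sign_inventory), the K-axiom yields O(sign_inventory).
However, premise 1 gives O(¬sign_inventory).
We now have both O(sign_inventory) and O(¬sign_inventory) — sign_inventory is simultaneously obligatory and forbidden, violating the D-axiom.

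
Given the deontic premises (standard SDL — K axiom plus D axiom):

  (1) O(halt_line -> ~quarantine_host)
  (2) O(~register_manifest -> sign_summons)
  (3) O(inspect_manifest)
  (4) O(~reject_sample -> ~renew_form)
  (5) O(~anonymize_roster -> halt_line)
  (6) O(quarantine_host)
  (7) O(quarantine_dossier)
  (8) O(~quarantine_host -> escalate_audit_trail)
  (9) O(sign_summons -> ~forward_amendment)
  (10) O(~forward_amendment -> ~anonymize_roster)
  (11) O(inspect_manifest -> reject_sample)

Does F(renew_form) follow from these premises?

Premise 4 is O(~reject_sample -> ~renew_form), but O(~reject_sample) is not derivable from the premises, so it does not yield O(~renew_form).
No other premise forces O(~renew_form). An ideal world satisfying every premise can still have renew_form true, so F(renew_form) is not derivable.

No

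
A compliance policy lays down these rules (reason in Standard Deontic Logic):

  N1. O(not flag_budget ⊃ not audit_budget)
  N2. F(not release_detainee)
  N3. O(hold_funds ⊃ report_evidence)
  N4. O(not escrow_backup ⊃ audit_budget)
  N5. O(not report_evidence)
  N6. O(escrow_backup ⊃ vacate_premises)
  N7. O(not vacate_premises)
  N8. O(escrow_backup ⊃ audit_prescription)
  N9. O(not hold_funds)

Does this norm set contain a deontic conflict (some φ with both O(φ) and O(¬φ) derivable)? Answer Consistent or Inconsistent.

Premise 3 is O(hold_funds ⊃ report_evidence), but O(hold_funds) is not derivable from the premises, so it does not yield O(report_evidence).
So O(report_evidence) is not derivable, and the apparent clash with O(not report_evidence) does not arise.
A world satisfying every obligation exists (e.g. audit_budget=true, audit_prescription=false, escrow_backup=false, flag_budget=true, hold_funds=false, release_detainee=true, report_evidence=false, vacate_premises=false); no atom is both obligatory and forbidden, so the set is consistent.

Consistent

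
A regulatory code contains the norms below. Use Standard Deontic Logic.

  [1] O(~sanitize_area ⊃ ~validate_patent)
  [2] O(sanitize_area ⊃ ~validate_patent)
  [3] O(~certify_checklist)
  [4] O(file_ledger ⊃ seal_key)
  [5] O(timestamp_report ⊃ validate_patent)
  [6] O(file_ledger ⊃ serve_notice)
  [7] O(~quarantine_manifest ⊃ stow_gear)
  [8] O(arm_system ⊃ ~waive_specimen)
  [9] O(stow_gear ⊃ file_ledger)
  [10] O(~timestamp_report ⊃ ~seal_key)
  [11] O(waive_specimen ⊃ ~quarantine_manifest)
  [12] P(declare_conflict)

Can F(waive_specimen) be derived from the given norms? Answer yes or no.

Yes

By case analysis on sanitize_area: premise 2 gives O(sanitize_area ⊃ ~validate_patent) and premise 1 gives O(~sanitize_area ⊃ ~validate_patent), so O(~validate_patent) either way.
Premise 5 is O(timestamp_report ⊃ validate_patent); contrapositively O(~validate_patent ⊃ ~timestamp_report). Since O(~validate_patent) holds, K gives O(~timestamp_report).
Premise 10 is O(~timestamp_report ⊃ ~seal_key); since O(~timestamp_report), deontic closure gives O(~seal_key).
The contrapositive of premise 4 (O(file_ledger ⊃ seal_key)) is O(~seal_key ⊃ ~file_ledger), and O(~seal_key) is already established, so O(~file_ledger).
The contrapositive of premise 9 (O(stow_gear ⊃ file_ledger)) is O(~file_ledger ⊃ ~stow_gear), and O(~file_ledger) is already established, so O(~stow_gear).
Premise 7, O(~quarantine_manifest ⊃ stow_gear), contraposes to O(~stow_gear ⊃ quarantine_manifest); with O(~stow_gear) we get O(quarantine_manifest).
Premise 11 is O(waive_specimen ⊃ ~quarantine_manifest); contrapositively O(quarantine_manifest ⊃ ~waive_specimen). Since O(quarantine_manifest) holds, K gives O(~waive_specimen).
Premises 3, 6, 8, 12 do not contribute to this derivation.
So O(~waive_specimen) holds, i.e. F(waive_specimen). The claim follows.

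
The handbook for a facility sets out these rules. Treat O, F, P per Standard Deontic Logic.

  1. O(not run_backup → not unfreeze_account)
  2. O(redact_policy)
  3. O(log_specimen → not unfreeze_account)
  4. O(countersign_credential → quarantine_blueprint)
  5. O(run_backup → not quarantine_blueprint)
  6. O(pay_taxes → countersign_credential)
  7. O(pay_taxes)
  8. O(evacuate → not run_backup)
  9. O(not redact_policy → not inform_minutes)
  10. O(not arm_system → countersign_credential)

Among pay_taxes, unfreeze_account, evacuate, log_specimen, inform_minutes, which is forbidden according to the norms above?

unfreeze_account

Premise 7 gives O(pay_taxes).
Applying K to premise 6 (O(pay_taxes → countersign_credential)) and O(pay_taxes) yields O(countersign_credential).
Premise 4 is O(countersign_credential → quarantine_blueprint); since O(countersign_credential), deontic closure gives O(quarantine_blueprint).
Premise 5 is O(run_backup → not quarantine_blueprint); contrapositively O(quarantine_blueprint → not run_backup). Since O(quarantine_blueprint) holds, K gives O(not run_backup).
Premise 1 is O(not run_backup → not unfreeze_account); since O(not run_backup), deontic closure gives O(not unfreeze_account).
So O(not unfreeze_account) holds, i.e. unfreeze_account is forbidden. None of the other listed options is forbidden under the premises.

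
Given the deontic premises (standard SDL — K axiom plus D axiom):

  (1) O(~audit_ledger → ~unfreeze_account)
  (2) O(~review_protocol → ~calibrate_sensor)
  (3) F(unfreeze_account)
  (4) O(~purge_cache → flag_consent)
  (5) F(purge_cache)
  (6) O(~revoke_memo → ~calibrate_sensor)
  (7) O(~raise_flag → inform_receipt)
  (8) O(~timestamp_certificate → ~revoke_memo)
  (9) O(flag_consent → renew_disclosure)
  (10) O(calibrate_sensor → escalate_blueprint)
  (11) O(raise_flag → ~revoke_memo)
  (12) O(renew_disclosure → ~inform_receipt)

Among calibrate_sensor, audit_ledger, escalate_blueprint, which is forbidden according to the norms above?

calibrate_sensor

Premise 5 is F(purge_cache), i.e. O(~purge_cache).
Premise 4 is O(~purge_cache → flag_consent); since O(~purge_cache), deontic closure gives O(flag_consent).
Premise 9 is O(flag_consent → renew_disclosure); since O(flag_consent), deontic closure gives O(renew_disclosure).
With premise 12, O(renew_disclosure → ~inform_receipt), the K-axiom yields O(~inform_receipt).
Premise 7, O(~raise_flag → inform_receipt), contraposes to O(~inform_receipt → raise_flag); with O(~inform_receipt) we get O(raise_flag).
With premise 11, O(raise_flag → ~revoke_memo), the K-axiom yields O(~revoke_memo).
With premise 6, O(~revoke_memo → ~calibrate_sensor), the K-axiom yields O(~calibrate_sensor).
So O(~calibrate_sensor) holds, i.e. calibrate_sensor is forbidden. None of the other listed options is forbidden under the premises.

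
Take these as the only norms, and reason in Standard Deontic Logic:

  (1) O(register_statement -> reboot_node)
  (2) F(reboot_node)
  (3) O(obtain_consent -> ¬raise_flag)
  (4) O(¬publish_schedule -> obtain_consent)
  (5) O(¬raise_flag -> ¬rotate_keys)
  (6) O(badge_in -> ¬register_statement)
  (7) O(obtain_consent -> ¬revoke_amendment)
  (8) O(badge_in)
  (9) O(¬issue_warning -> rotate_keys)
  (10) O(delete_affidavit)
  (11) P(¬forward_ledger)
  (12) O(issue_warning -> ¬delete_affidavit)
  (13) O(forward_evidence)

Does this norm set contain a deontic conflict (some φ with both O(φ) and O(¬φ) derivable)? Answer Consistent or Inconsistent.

Consistent

Premise 1 is O(register_statement -> reboot_node), but O(register_statement) is not derivable from the premises, so it does not yield O(reboot_node).
So O(reboot_node) is not derivable, and the apparent clash with O(¬reboot_node) does not arise.
A world satisfying every obligation exists (e.g. badge_in=true, delete_affidavit=true, forward_evidence=true, forward_ledger=false, issue_warning=false, obtain_consent=false, publish_schedule=true, raise_flag=true, reboot_node=false, register_statement=false, revoke_amendment=false, rotate_keys=true); no atom is both obligatory and forbidden, so the set is consistent.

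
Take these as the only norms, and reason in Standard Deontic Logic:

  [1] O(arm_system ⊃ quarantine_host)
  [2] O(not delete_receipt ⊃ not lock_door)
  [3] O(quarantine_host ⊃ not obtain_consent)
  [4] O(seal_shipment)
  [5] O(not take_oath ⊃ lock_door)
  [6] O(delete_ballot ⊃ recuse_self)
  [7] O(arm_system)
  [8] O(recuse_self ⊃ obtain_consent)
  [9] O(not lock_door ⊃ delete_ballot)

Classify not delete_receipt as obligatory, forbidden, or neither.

Forbidden

Premise 7 states O(arm_system) outright.
With premise 1, O(arm_system ⊃ quarantine_host), the K-axiom yields O(quarantine_host).
With premise 3, O(quarantine_host ⊃ not obtain_consent), the K-axiom yields O(not obtain_consent).
Premise 8, O(recuse_self ⊃ obtain_consent), contraposes to O(not obtain_consent ⊃ not recuse_self); with O(not obtain_consent) we get O(not recuse_self).
Premise 6, O(delete_ballot ⊃ recuse_self), contraposes to O(not recuse_self ⊃ not delete_ballot); with O(not recuse_self) we get O(not delete_ballot).
The contrapositive of premise 9 (O(not lock_door ⊃ delete_ballot)) is O(not delete_ballot ⊃ lock_door), and O(not delete_ballot) is already established, so O(lock_door).
Premise 2 is O(not delete_receipt ⊃ not lock_door); contrapositively O(lock_door ⊃ delete_receipt). Since O(lock_door) holds, K gives O(delete_receipt).
Premises 4, 5 do not contribute to this derivation.
Thus O(delete_receipt), which is F(not delete_receipt): not delete_receipt is forbidden.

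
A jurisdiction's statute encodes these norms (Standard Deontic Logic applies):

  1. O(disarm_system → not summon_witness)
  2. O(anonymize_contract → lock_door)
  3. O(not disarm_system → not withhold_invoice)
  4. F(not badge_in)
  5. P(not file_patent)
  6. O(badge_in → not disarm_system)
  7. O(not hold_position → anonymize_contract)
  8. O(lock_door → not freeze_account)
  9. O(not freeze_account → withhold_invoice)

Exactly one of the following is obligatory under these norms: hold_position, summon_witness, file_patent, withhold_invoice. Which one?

hold_position

Premise 4 is F(not badge_in), i.e. O(badge_in).
With premise 6, O(badge_in → not disarm_system), the K-axiom yields O(not disarm_system).
Premise 3 is O(not disarm_system → not withhold_invoice); since O(not disarm_system), deontic closure gives O(not withhold_invoice).
Premise 9, O(not freeze_account → withhold_invoice), contraposes to O(not withhold_invoice → freeze_account); with O(not withhold_invoice) we get O(freeze_account).
Premise 8, O(lock_door → not freeze_account), contraposes to O(freeze_account → not lock_door); with O(freeze_account) we get O(not lock_door).
The contrapositive of premise 2 (O(anonymize_contract → lock_door)) is O(not lock_door → not anonymize_contract), and O(not lock_door) is already established, so O(not anonymize_contract).
The contrapositive of premise 7 (O(not hold_position → anonymize_contract)) is O(not anonymize_contract → hold_position), and O(not anonymize_contract) is already established, so O(hold_position).
So O(hold_position) holds — hold_position is obligatory. None of the other listed options is made obligatory by any chain of premises.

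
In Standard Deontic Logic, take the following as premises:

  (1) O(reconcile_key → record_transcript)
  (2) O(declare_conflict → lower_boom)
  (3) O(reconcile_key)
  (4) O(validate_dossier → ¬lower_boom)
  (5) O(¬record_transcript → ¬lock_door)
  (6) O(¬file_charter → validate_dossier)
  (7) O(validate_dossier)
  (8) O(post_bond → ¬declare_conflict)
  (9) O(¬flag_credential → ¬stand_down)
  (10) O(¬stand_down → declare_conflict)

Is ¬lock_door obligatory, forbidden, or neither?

Premise 5 is O(¬record_transcript → ¬lock_door), but O(¬record_transcript) is not derivable from the premises, so it does not yield O(¬lock_door).
No premise or chain of K-axiom applications forces O(¬lock_door), and none forces O(lock_door). So ¬lock_door is neither obligatory nor forbidden under these norms.

Neither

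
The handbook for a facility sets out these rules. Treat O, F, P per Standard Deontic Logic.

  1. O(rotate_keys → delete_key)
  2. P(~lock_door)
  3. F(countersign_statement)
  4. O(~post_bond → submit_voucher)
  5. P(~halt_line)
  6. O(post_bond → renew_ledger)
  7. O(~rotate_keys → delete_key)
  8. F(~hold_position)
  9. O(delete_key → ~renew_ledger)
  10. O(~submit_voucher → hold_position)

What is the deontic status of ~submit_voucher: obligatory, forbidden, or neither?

Premises 1 and 7 are O(rotate_keys → delete_key) and O(~rotate_keys → delete_key); every ideal world satisfies rotate_keys or ~rotate_keys, so in either case delete_key holds — hence O(delete_key).
Premise 9 is O(delete_key → ~renew_ledger); since O(delete_key), deontic closure gives O(~renew_ledger).
The contrapositive of premise 6 (O(post_bond → renew_ledger)) is O(~renew_ledger → ~post_bond), and O(~renew_ledger) is already established, so O(~post_bond).
From O(~post_bond) and premise 4, O(~post_bond → submit_voucher), we obtain O(submit_voucher).
Premises 2, 3, 5, 8, 10 do not contribute to this derivation.
Thus O(submit_voucher), which is F(~submit_voucher): ~submit_voucher is forbidden.

Forbidden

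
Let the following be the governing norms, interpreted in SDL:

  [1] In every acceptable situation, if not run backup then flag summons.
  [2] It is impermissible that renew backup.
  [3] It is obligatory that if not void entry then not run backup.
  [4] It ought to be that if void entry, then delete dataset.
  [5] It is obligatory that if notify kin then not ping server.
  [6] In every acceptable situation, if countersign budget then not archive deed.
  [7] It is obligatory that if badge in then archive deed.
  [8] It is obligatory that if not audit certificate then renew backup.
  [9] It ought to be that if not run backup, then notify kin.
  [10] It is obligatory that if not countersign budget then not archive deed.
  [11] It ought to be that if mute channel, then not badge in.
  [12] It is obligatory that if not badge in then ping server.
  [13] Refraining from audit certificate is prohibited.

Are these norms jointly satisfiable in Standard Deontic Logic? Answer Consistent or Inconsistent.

Premise 8 is O(¬audit_certificate → renew_backup), but O(¬audit_certificate) is not derivable from the premises, so it does not yield O(renew_backup).
So O(renew_backup) is not derivable, and the apparent clash with O(¬renew_backup) does not arise.
A world satisfying every obligation exists (e.g. archive_deed=false, audit_certificate=true, badge_in=false, countersign_budget=false, delete_dataset=true, flag_summons=false, mute_channel=false, notify_kin=false, ping_server=true, renew_backup=false, run_backup=true, void_entry=true); no atom is both obligatory and forbidden, so the set is consistent.

Consistent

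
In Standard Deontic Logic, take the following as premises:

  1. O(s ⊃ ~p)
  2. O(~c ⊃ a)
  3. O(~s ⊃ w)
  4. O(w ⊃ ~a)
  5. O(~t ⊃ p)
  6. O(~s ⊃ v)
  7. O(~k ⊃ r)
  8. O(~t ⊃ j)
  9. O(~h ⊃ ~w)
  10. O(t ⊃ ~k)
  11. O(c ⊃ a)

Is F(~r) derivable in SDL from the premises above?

Premises 2 and 11 cover both cases: O(~c ⊃ a) and O(c ⊃ a). Since ~c ∨ c is a tautology, O(a) follows.
Premise 4, O(w ⊃ ~a), contraposes to O(a ⊃ ~w); with O(a) we get O(~w).
The contrapositive of premise 3 (O(~s ⊃ w)) is O(~w ⊃ s), and O(~w) is already established, so O(s).
Premise 1 is O(s ⊃ ~p); since O(s), deontic closure gives O(~p).
Premise 5, O(~t ⊃ p), contraposes to O(~p ⊃ t); with O(~p) we get O(t).
With premise 10, O(t ⊃ ~k), the K-axiom yields O(~k).
Premise 7 is O(~k ⊃ r); since O(~k), deontic closure gives O(r).
Premises 6, 8, 9 do not contribute to this derivation.
So O(r) holds, i.e. F(~r). The claim follows.

Yes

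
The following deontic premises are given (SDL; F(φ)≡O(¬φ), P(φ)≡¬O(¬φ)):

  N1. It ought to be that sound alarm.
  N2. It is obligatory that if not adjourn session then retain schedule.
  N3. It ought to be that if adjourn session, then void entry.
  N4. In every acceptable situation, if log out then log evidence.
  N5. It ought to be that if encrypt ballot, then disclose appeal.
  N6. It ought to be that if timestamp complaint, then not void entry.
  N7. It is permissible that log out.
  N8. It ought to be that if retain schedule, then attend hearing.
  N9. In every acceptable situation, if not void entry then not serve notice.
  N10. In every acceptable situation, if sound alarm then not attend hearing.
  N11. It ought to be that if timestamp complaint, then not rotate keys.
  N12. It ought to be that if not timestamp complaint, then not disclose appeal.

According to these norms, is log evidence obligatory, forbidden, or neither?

Neither

Premise 4 is O(log_out → log_evidence), but O(log_out) is not derivable from the premises (the permission P(log_out) asserts only ¬O(¬log_out), not O(log_out)), so it does not yield O(log_evidence).
No premise or chain of K-axiom applications forces O(log_evidence), and none forces O(¬log_evidence). So log_evidence is neither obligatory nor forbidden under these norms.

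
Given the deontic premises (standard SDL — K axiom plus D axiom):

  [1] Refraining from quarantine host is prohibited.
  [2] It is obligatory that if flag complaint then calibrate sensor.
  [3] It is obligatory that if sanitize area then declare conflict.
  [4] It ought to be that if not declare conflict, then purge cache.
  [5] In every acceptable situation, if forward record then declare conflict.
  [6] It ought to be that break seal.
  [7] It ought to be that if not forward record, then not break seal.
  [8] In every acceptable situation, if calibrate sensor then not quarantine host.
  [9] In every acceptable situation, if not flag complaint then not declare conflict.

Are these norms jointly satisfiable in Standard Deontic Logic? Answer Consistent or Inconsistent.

Inconsistent

From premise 6 we have O(break_seal).
The contrapositive of premise 7 (O(¬forward_record → ¬break_seal)) is O(break_seal → forward_record), and O(break_seal) is already established, so O(forward_record).
Applying K to premise 5 (O(forward_record → declare_conflict)) and O(forward_record) yields O(declare_conflict).
Premise 9, O(¬flag_complaint → ¬declare_conflict), contraposes to O(declare_conflict → flag_complaint); with O(declare_conflict) we get O(flag_complaint).
Premise 2 is O(flag_complaint → calibrate_sensor); since O(flag_complaint), deontic closure gives O(calibrate_sensor).
With premise 8, O(calibrate_sensor → ¬quarantine_host), the K-axiom yields O(¬quarantine_host).
However, F(¬quarantine_host) at premise 1 amounts to O(quarantine_host).
We now have both O(¬quarantine_host) and O(quarantine_host) — quarantine_host is simultaneously obligatory and forbidden, violating the D-axiom.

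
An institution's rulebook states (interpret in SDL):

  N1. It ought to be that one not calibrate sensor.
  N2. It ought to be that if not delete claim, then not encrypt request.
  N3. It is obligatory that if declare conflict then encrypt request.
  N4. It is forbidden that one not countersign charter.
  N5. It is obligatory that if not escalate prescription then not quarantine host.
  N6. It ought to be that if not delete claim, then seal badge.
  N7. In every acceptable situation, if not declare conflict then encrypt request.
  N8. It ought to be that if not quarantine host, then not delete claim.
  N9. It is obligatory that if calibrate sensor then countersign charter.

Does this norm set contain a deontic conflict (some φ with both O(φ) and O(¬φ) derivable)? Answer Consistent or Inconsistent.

Consistent

Premise 9 is O(calibrate_sensor → countersign_charter); even if O(countersign_charter) held, inferring O(calibrate_sensor) would be affirming the consequent — invalid.
So O(calibrate_sensor) is not derivable, and the apparent clash with O(¬calibrate_sensor) does not arise.
A world satisfying every obligation exists (e.g. calibrate_sensor=false, countersign_charter=true, declare_conflict=false, delete_claim=true, encrypt_request=true, escalate_prescription=true, quarantine_host=true, seal_badge=false); no atom is both obligatory and forbidden, so the set is consistent.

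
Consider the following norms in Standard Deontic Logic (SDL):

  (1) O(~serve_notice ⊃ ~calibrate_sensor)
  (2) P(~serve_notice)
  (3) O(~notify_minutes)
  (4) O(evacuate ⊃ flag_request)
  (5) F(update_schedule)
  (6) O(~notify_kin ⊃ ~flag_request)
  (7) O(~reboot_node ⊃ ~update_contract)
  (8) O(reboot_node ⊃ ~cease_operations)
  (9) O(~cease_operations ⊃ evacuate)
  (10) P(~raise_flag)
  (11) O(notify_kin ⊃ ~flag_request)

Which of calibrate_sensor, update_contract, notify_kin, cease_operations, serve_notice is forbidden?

update_contract

Premises 6 and 11 are O(~notify_kin ⊃ ~flag_request) and O(notify_kin ⊃ ~flag_request); every ideal world satisfies ~notify_kin or notify_kin, so in either case ~flag_request holds — hence O(~flag_request).
Premise 4 is O(evacuate ⊃ flag_request); contrapositively O(~flag_request ⊃ ~evacuate). Since O(~flag_request) holds, K gives O(~evacuate).
The contrapositive of premise 9 (O(~cease_operations ⊃ evacuate)) is O(~evacuate ⊃ cease_operations), and O(~evacuate) is already established, so O(cease_operations).
Premise 8 is O(reboot_node ⊃ ~cease_operations); contrapositively O(cease_operations ⊃ ~reboot_node). Since O(cease_operations) holds, K gives O(~reboot_node).
Premise 7 is O(~reboot_node ⊃ ~update_contract); since O(~reboot_node), deontic closure gives O(~update_contract).
So O(~update_contract) holds, i.e. update_contract is forbidden. None of the other listed options is forbidden under the premises.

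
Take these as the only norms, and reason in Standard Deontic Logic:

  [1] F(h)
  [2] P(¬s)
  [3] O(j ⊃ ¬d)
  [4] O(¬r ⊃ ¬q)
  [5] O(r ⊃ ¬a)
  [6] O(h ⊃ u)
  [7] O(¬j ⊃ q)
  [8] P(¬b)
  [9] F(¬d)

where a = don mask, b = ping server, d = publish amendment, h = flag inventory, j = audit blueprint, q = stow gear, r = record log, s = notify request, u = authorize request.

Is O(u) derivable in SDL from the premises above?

No

Premise 6 is O(h ⊃ u), but O(h) is not derivable from the premises, so it does not yield O(u).
No other premise forces O(u). An ideal world satisfying every premise can still have u false, so O(u) is not derivable.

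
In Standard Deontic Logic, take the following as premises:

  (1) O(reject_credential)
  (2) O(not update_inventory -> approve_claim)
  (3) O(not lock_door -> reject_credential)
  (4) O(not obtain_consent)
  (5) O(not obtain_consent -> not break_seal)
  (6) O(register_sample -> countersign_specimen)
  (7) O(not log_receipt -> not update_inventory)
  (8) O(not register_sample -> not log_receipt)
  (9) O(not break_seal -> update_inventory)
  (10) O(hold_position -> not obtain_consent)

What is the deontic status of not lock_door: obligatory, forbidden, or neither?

Premise 3 is O(not lock_door -> reject_credential); even if O(reject_credential) held, inferring O(not lock_door) would be affirming the consequent — invalid.
No premise or chain of K-axiom applications forces O(not lock_door), and none forces O(lock_door). So not lock_door is neither obligatory nor forbidden under these norms.

Neither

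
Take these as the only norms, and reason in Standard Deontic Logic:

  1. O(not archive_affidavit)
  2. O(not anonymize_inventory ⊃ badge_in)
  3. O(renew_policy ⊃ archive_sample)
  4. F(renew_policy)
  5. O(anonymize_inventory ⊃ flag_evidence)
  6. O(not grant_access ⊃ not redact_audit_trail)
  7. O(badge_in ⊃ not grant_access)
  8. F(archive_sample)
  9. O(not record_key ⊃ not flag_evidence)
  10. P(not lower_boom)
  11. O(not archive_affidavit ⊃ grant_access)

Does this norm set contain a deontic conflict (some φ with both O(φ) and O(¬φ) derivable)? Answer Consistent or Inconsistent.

Premise 3 is O(renew_policy ⊃ archive_sample), but O(renew_policy) is not derivable from the premises, so it does not yield O(archive_sample).
So O(archive_sample) is not derivable, and the apparent clash with O(not archive_sample) does not arise.
A world satisfying every obligation exists (e.g. anonymize_inventory=true, archive_affidavit=false, archive_sample=false, badge_in=false, flag_evidence=true, grant_access=true, lower_boom=false, record_key=true, redact_audit_trail=false, renew_policy=false); no atom is both obligatory and forbidden, so the set is consistent.

Consistent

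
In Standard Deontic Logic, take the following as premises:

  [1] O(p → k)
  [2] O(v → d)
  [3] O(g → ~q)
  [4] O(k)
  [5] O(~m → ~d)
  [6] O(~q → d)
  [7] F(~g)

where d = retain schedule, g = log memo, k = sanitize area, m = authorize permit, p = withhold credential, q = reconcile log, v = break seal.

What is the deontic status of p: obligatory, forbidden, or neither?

Premise 1 is O(p → k); even if O(k) held, inferring O(p) would be affirming the consequent — invalid.
No premise or chain of K-axiom applications forces O(p), and none forces O(~p). So p is neither obligatory nor forbidden under these norms.

Neither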